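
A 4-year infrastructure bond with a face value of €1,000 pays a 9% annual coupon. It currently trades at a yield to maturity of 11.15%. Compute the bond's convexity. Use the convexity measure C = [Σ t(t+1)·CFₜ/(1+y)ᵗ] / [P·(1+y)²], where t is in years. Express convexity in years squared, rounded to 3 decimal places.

13.586

With y = 0.1115:
  t   CF        PV=CF/(1+0.1115)^t    t·PV        t(t+1)·PV
  1        90.00        80.9717        80.9717         161.9433
  2        90.00        72.8490       145.6980         437.0940
  3        90.00        65.5412       196.6235         786.4939
  4     1,090.00       714.1487     2,856.5947      14,282.9733
  Σ                    933.5105     3,279.8878      15,668.5045
P = 933.5105.
Convexity = Σ t(t+1)·PV / [P·(1+y)²] = 15,668.5045 / (933.5105 × 1.235432) = 13.58593.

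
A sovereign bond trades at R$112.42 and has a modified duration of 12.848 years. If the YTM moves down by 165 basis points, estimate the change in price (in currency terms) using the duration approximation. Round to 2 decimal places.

Duration approximation: ΔP/P ≈ -D_mod · Δy = -12.848 × (-0.0165) = +0.211992.
ΔP ≈ 112.42 × (+0.211992) = +23.83214064.

+R$23.83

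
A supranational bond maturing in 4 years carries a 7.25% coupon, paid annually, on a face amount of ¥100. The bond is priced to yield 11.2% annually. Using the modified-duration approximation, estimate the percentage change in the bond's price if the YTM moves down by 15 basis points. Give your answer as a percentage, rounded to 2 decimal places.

Periodic yield y = 0.112. Modified duration first:
  t   CF        PV=CF/(1+0.112)^t    t·PV
  1         7.25         6.5198         6.5198
  2         7.25         5.8631        11.7262
  3         7.25         5.2726        15.8178
  4       107.25        70.1420       280.5680
  Σ                     87.7975       314.6318
P = 87.7975; D_Mac = 3.58361 yrs; D_mod = 3.58361/(1+0.112) = 3.22267 yrs.
ΔP/P ≈ -D_mod · Δy = -3.22267 × (-0.0015) = +0.004834 = +0.4834%.

+0.48%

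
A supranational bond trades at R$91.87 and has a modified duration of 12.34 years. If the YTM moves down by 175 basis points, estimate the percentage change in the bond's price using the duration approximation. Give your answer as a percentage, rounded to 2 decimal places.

Duration approximation: ΔP/P ≈ -D_mod · Δy = -12.34 × (-0.0175) = +0.215950.
As a percentage: +21.5950%.

+21.60%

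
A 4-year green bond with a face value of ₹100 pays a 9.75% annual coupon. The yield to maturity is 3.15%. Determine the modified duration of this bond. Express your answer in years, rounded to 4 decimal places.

3.4450 years

Periodic yield y = 0.0315. First find Macaulay duration:
  t   CF        PV=CF/(1+0.0315)^t    t·PV
  1         9.75         9.4523         9.4523
  2         9.75         9.1636        18.3272
  3         9.75         8.8838        26.6513
  4       109.75        96.9455       387.7820
  Σ                    124.4451       442.2127
P = 124.4451; Macaulay duration = 442.2127 / 124.4451 = 3.55348 years.
Modified duration = D_Mac / (1 + y) = 3.55348 / 1.0315 = 3.44496 years.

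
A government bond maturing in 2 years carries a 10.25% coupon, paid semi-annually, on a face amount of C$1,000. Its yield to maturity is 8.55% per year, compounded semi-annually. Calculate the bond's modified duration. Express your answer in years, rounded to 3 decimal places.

1.785 years

Periodic yield y = 0.04275. First find Macaulay duration:
  t   CF        PV=CF/(1+0.04275)^t    t·PV
  1        51.25        49.1489        49.1489
  2        51.25        47.1339        94.2678
  3        51.25        45.2015       135.6046
  4     1,051.25       889.1708     3,556.6834
  Σ                  1,030.6552     3,835.7047
P = 1,030.6552; Macaulay duration = 3,835.7047 / 1,030.6552 = 3.72162 half-year periods = 1.86081 years.
Modified duration = D_Mac / (1 + y) = 1.86081 / 1.04275 = 1.78452 years.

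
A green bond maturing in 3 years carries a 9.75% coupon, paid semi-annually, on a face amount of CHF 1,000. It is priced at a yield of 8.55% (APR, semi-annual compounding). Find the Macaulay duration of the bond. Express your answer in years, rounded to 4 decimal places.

Periodic yield y = 0.04275. Discount each cash flow and weight by its period:
  t   CF        PV=CF/(1+0.04275)^t    t·PV
  1        48.75        46.7514        46.7514
  2        48.75        44.8347        89.6694
  3        48.75        42.9966       128.9898
  4        48.75        41.2338       164.9354
  5        48.75        39.5434       197.7168
  6     1,048.75       815.8133     4,894.8798
  Σ                  1,031.1732     5,522.9426
Price P = Σ PV = 1,031.1732.
Macaulay duration = Σ(t·PV) / P = 5,522.9426 / 1,031.1732 = 5.35598 half-year periods.
In years: 5.35598 / 2 = 2.67799 years.

2.6780 years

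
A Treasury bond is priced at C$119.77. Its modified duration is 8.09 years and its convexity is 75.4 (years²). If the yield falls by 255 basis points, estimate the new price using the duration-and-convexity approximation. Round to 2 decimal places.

Duration effect: -D_mod·Δy = -8.09 × (-0.0255) = +0.206295
Convexity effect: ½·C·(Δy)² = 0.5 × 75.4 × (-0.0255)² = +0.024514425
ΔP/P ≈ +0.206295 + 0.024514425 = +0.230809425
New price ≈ 119.77 × (1 + 0.230809425) = 147.41404483225.

C$147.41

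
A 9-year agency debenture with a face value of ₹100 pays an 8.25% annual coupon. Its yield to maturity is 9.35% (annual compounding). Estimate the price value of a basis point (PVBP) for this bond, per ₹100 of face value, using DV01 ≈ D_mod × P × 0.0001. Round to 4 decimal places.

₹0.0565

Periodic yield y = 0.0935.
  t   CF        PV=CF/(1+0.0935)^t    t·PV
  1         8.25         7.5446         7.5446
  2         8.25         6.8995        13.7990
  3         8.25         6.3095        18.9286
  4         8.25         5.7700        23.0802
  5         8.25         5.2767        26.3834
  6         8.25         4.8255        28.9529
  7         8.25         4.4129        30.8902
  8         8.25         4.0356        32.2845
  9       108.25        48.4238       435.8142
  Σ                     93.4980       617.6774
P = 93.4980; D_Mac = 6.60631 yrs; D_mod = 6.04144 yrs.
DV01 ≈ 6.04144 × 93.4980 × 0.0001 = 0.056486.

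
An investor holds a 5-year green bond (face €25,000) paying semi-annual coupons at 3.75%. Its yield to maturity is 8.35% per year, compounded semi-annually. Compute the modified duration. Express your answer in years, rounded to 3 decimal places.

4.370 years

Periodic yield y = 0.04175. First find Macaulay duration:
  t   CF        PV=CF/(1+0.04175)^t    t·PV
  1       468.75       449.9640       449.9640
  2       468.75       431.9309       863.8618
  3       468.75       414.6205     1,243.8614
  4       468.75       398.0038     1,592.0153
  5       468.75       382.0531     1,910.2655
  6       468.75       366.7416     2,200.4499
  7       468.75       352.0438     2,464.3067
  8       468.75       337.9350     2,703.4802
  9       468.75       324.3917     2,919.5251
  10   25,468.75    16,918.9162   169,189.1619
  Σ                 20,376.6007   185,536.8918
P = 20,376.6007; Macaulay duration = 185,536.8918 / 20,376.6007 = 9.10539 half-year periods = 4.55269 years.
Modified duration = D_Mac / (1 + y) = 4.55269 / 1.04175 = 4.37024 years.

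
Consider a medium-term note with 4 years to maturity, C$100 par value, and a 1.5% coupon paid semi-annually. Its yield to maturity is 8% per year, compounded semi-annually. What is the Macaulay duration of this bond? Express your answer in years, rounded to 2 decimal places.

3.88 years

Periodic yield y = 0.04. Discount each cash flow and weight by its period:
  t   CF        PV=CF/(1+0.04)^t    t·PV
  1         0.75         0.7212         0.7212
  2         0.75         0.6934         1.3868
  3         0.75         0.6667         2.0002
  4         0.75         0.6411         2.5644
  5         0.75         0.6164         3.0822
  6         0.75         0.5927         3.5564
  7         0.75         0.5699         3.9896
  8       100.75        73.6170       588.9363
  Σ                     78.1186       606.2372
Price P = Σ PV = 78.1186.
Macaulay duration = Σ(t·PV) / P = 606.2372 / 78.1186 = 7.76047 half-year periods.
In years: 7.76047 / 2 = 3.88024 years.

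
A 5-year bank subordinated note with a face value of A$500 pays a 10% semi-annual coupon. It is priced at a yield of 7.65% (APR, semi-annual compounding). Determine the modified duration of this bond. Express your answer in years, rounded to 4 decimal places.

3.9515 years

Periodic yield y = 0.03825. First find Macaulay duration:
  t   CF        PV=CF/(1+0.03825)^t    t·PV
  1        25.00        24.0790        24.0790
  2        25.00        23.1919        46.3838
  3        25.00        22.3375        67.0124
  4        25.00        21.5145        86.0582
  5        25.00        20.7219       103.6097
  6        25.00        19.9585       119.7511
  7        25.00        19.2232       134.5626
  8        25.00        18.5150       148.1203
  9        25.00        17.8329       160.4963
  10      525.00       360.6948     3,606.9482
  Σ                    548.0694     4,497.0216
P = 548.0694; Macaulay duration = 4,497.0216 / 548.0694 = 8.20521 half-year periods = 4.10260 years.
Modified duration = D_Mac / (1 + y) = 4.10260 / 1.03825 = 3.95146 years.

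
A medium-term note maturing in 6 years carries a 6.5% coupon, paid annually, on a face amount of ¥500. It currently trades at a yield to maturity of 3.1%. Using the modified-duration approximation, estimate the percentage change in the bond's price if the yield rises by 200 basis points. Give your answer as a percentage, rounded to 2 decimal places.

-10.15%

Periodic yield y = 0.031. Modified duration first:
  t   CF        PV=CF/(1+0.031)^t    t·PV
  1        32.50        31.5228        31.5228
  2        32.50        30.5750        61.1499
  3        32.50        29.6556        88.9669
  4        32.50        28.7640       115.0558
  5        32.50        27.8991       139.4954
  6       532.50       443.3713     2,660.2281
  Σ                    591.7878     3,096.4190
P = 591.7878; D_Mac = 5.23231 yrs; D_mod = 5.23231/(1+0.031) = 5.07499 yrs.
ΔP/P ≈ -D_mod · Δy = -5.07499 × (+0.02) = -0.101500 = -10.1500%.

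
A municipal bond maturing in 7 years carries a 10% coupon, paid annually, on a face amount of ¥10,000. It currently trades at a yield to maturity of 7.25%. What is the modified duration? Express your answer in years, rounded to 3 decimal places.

5.103 years

Periodic yield y = 0.0725. First find Macaulay duration:
  t   CF        PV=CF/(1+0.0725)^t    t·PV
  1     1,000.00       932.4009       932.4009
  2     1,000.00       869.3715     1,738.7430
  3     1,000.00       810.6028     2,431.8084
  4     1,000.00       755.8068     3,023.2272
  5     1,000.00       704.7150     3,523.5748
  6     1,000.00       657.0769     3,942.4614
  7    11,000.00     6,739.2502    47,174.7513
  Σ                 11,469.2241    62,766.9670
P = 11,469.2241; Macaulay duration = 62,766.9670 / 11,469.2241 = 5.47264 years.
Modified duration = D_Mac / (1 + y) = 5.47264 / 1.0725 = 5.10270 years.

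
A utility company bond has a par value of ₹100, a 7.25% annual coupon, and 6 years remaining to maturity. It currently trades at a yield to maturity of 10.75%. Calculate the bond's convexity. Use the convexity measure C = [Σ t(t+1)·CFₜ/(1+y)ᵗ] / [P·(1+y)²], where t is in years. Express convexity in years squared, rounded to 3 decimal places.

With y = 0.1075:
  t   CF        PV=CF/(1+0.1075)^t    t·PV        t(t+1)·PV
  1         7.25         6.5463         6.5463          13.0926
  2         7.25         5.9109        11.8217          35.4651
  3         7.25         5.3371        16.0114          64.0454
  4         7.25         4.8191        19.2763          96.3814
  5         7.25         4.3513        21.7565         130.5391
  6       107.25        58.1212       348.7275       2,441.0922
  Σ                     85.0859       424.1396       2,780.6158
P = 85.0859.
Convexity = Σ t(t+1)·PV / [P·(1+y)²] = 2,780.6158 / (85.0859 × 1.226556) = 26.64380.

26.644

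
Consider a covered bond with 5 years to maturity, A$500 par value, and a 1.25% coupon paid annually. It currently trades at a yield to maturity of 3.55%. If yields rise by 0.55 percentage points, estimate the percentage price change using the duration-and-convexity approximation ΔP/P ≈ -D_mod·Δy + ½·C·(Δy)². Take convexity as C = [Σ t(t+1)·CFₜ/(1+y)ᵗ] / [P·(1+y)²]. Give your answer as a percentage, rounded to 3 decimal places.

-2.546%

With y = 0.0355:
  t   CF        PV=CF/(1+0.0355)^t    t·PV        t(t+1)·PV
  1         6.25         6.0357         6.0357          12.0715
  2         6.25         5.8288        11.6576          34.9729
  3         6.25         5.6290        16.8869          67.5478
  4         6.25         5.4360        21.7440         108.7200
  5       506.25       425.2208     2,126.1041      12,756.6246
  Σ                    448.1503     2,182.4284      12,979.9367
P = 448.1503; D_Mac = 4.86986 yrs; D_mod = 4.70290 yrs; C = 27.01150.
Duration effect: -4.70290 × (+0.0055) = -0.025866
Convexity effect: 0.5 × 27.01150 × (0.0055)² = +0.0004085
ΔP/P ≈ -0.025866 + 0.0004085 = -0.025457 = -2.5457%.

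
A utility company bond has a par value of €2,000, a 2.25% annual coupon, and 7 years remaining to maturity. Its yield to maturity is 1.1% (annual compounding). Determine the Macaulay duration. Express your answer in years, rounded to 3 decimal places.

Periodic yield y = 0.011. Discount each cash flow and weight by its year:
  t   CF        PV=CF/(1+0.011)^t    t·PV
  1        45.00        44.5104        44.5104
  2        45.00        44.0261        88.0522
  3        45.00        43.5471       130.6412
  4        45.00        43.0733       172.2931
  5        45.00        42.6046       213.0231
  6        45.00        42.1411       252.8464
  7     2,045.00     1,894.2410    13,259.6867
  Σ                  2,154.1435    14,161.0532
Price P = Σ PV = 2,154.1435.
Macaulay duration = Σ(t·PV) / P = 14,161.0532 / 2,154.1435 = 6.57387 years.

6.574 years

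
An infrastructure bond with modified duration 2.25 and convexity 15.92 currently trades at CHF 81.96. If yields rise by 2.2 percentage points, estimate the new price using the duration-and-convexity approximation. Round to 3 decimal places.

CHF 78.219

Duration effect: -D_mod·Δy = -2.25 × (+0.022) = -0.049500
Convexity effect: ½·C·(Δy)² = 0.5 × 15.92 × (0.022)² = +0.00385264
ΔP/P ≈ -0.049500 + 0.00385264 = -0.04564736
New price ≈ 81.96 × (1 - 0.04564736) = 78.2187423744.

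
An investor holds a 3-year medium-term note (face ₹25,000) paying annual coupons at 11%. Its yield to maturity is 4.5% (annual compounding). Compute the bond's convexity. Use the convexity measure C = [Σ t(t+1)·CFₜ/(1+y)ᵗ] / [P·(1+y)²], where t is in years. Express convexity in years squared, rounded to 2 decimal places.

With y = 0.045:
  t   CF        PV=CF/(1+0.045)^t    t·PV        t(t+1)·PV
  1     2,750.00     2,631.5789     2,631.5789       5,263.1579
  2     2,750.00     2,518.2574     5,036.5147      15,109.5442
  3    27,750.00    24,317.2308    72,951.6923     291,806.7692
  Σ                 29,467.0671    80,619.7860     312,179.4712
P = 29,467.0671.
Convexity = Σ t(t+1)·PV / [P·(1+y)²] = 312,179.4712 / (29,467.0671 × 1.092025) = 9.70141.

9.70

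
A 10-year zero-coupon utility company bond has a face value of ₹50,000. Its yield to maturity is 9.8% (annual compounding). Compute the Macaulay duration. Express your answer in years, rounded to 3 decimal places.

A zero-coupon bond has a single cash flow at maturity, so its Macaulay duration equals its maturity: 10 years.

10.000 years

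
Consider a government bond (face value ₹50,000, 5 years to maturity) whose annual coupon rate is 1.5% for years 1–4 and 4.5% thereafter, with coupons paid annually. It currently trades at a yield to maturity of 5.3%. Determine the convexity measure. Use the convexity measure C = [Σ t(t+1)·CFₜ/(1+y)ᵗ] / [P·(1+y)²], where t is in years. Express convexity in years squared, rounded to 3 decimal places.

25.927

With y = 0.053:
  t   CF        PV=CF/(1+0.053)^t    t·PV        t(t+1)·PV
  1       750.00       712.2507       712.2507       1,424.5014
  2       750.00       676.4014     1,352.8029       4,058.4086
  3       750.00       642.3565     1,927.0696       7,708.2785
  4       750.00       610.0252     2,440.1008      12,200.5041
  5    52,250.00    40,359.3756   201,796.8781   1,210,781.2686
  Σ                 43,000.4095   208,229.1021   1,236,172.9612
P = 43,000.4095.
Convexity = Σ t(t+1)·PV / [P·(1+y)²] = 1,236,172.9612 / (43,000.4095 × 1.108809) = 25.92686.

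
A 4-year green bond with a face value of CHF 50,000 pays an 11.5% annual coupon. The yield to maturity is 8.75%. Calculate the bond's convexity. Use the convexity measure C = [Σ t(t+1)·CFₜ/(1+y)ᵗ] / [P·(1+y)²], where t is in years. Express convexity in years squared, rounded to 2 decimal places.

13.82

With y = 0.0875:
  t   CF        PV=CF/(1+0.0875)^t    t·PV        t(t+1)·PV
  1     5,750.00     5,287.3563     5,287.3563      10,574.7126
  2     5,750.00     4,861.9368     9,723.8737      29,171.6211
  3     5,750.00     4,470.7465    13,412.2396      53,648.9583
  4    55,750.00    39,859.1295   159,436.5178     797,182.5890
  Σ                 54,479.1691   187,859.9874     890,577.8811
P = 54,479.1691.
Convexity = Σ t(t+1)·PV / [P·(1+y)²] = 890,577.8811 / (54,479.1691 × 1.182656) = 13.82238.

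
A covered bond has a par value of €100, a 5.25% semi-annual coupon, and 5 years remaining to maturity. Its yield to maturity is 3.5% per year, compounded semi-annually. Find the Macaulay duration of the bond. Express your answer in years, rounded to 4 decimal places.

4.4863 years

Periodic yield y = 0.0175. Discount each cash flow and weight by its period:
  t   CF        PV=CF/(1+0.0175)^t    t·PV
  1        2.625         2.5799         2.5799
  2        2.625         2.5355         5.0710
  3        2.625         2.4919         7.4756
  4        2.625         2.4490         9.7961
  5        2.625         2.4069        12.0345
  6        2.625         2.3655        14.1930
  7        2.625         2.3248        16.2737
  8        2.625         2.2848        18.2786
  9        2.625         2.2455        20.2098
  10     102.625        86.2798       862.7977
  Σ                    107.9636       968.7098
Price P = Σ PV = 107.9636.
Macaulay duration = Σ(t·PV) / P = 968.7098 / 107.9636 = 8.97256 half-year periods.
In years: 8.97256 / 2 = 4.48628 years.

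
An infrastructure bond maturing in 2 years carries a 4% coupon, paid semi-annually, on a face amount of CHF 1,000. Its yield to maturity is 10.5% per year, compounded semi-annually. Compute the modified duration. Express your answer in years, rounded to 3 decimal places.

Periodic yield y = 0.0525. First find Macaulay duration:
  t   CF        PV=CF/(1+0.0525)^t    t·PV
  1        20.00        19.0024        19.0024
  2        20.00        18.0545        36.1090
  3        20.00        17.1539        51.4618
  4     1,020.00       831.2119     3,324.8476
  Σ                    885.4227     3,431.4208
P = 885.4227; Macaulay duration = 3,431.4208 / 885.4227 = 3.87546 half-year periods = 1.93773 years.
Modified duration = D_Mac / (1 + y) = 1.93773 / 1.0525 = 1.84107 years.

1.841 years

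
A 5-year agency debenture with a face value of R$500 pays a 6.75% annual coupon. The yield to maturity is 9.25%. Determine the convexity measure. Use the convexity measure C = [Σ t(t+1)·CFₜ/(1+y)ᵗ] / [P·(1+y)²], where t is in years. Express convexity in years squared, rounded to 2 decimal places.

With y = 0.0925:
  t   CF        PV=CF/(1+0.0925)^t    t·PV        t(t+1)·PV
  1        33.75        30.8924        30.8924          61.7849
  2        33.75        28.2768        56.5537         169.6610
  3        33.75        25.8827        77.6481         310.5923
  4        33.75        23.6913        94.7650         473.8250
  5       533.75       342.9499     1,714.7494      10,288.4965
  Σ                    451.6931     1,974.6086      11,304.3598
P = 451.6931.
Convexity = Σ t(t+1)·PV / [P·(1+y)²] = 11,304.3598 / (451.6931 × 1.193556) = 20.96813.

20.97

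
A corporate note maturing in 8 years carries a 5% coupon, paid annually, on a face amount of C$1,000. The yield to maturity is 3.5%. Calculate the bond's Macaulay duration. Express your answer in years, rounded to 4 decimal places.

Periodic yield y = 0.035. Discount each cash flow and weight by its year:
  t   CF        PV=CF/(1+0.035)^t    t·PV
  1        50.00        48.3092        48.3092
  2        50.00        46.6755        93.3511
  3        50.00        45.0971       135.2914
  4        50.00        43.5721       174.2884
  5        50.00        42.0987       210.4933
  6        50.00        40.6750       244.0502
  7        50.00        39.2995       275.0968
  8     1,050.00       797.3821     6,379.0571
  Σ                  1,103.1093     7,559.9375
Price P = Σ PV = 1,103.1093.
Macaulay duration = Σ(t·PV) / P = 7,559.9375 / 1,103.1093 = 6.85330 years.

6.8533 years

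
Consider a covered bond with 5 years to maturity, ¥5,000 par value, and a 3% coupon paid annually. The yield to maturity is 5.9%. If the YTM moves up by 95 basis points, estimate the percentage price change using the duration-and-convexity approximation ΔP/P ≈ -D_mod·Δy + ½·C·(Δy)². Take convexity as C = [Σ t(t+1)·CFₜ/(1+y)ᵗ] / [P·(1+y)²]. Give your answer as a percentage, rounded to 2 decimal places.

With y = 0.059:
  t   CF        PV=CF/(1+0.059)^t    t·PV        t(t+1)·PV
  1       150.00       141.6431       141.6431         283.2861
  2       150.00       133.7517       267.5034         802.5103
  3       150.00       126.3000       378.9000       1,515.6001
  4       150.00       119.2635       477.0539       2,385.2693
  5     5,150.00     3,866.5838    19,332.9191     115,997.5144
  Σ                  4,387.5421    20,598.0194     120,984.1801
P = 4,387.5421; D_Mac = 4.69466 yrs; D_mod = 4.43311 yrs; C = 24.58756.
Duration effect: -4.43311 × (+0.0095) = -0.042115
Convexity effect: 0.5 × 24.58756 × (0.0095)² = +0.0011095
ΔP/P ≈ -0.042115 + 0.0011095 = -0.041005 = -4.1005%.

-4.10%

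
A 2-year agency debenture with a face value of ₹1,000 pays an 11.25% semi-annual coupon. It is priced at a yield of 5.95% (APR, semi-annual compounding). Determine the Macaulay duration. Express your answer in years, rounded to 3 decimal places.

Periodic yield y = 0.02975. Discount each cash flow and weight by its period:
  t   CF        PV=CF/(1+0.02975)^t    t·PV
  1        56.25        54.6249        54.6249
  2        56.25        53.0468       106.0935
  3        56.25        51.5142       154.5427
  4     1,056.25       939.3761     3,757.5045
  Σ                  1,098.5620     4,072.7656
Price P = Σ PV = 1,098.5620.
Macaulay duration = Σ(t·PV) / P = 4,072.7656 / 1,098.5620 = 3.70736 half-year periods.
In years: 3.70736 / 2 = 1.85368 years.

1.854 years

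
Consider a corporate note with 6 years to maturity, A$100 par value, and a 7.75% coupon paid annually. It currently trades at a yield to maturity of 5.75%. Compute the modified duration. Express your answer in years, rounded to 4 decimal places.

Periodic yield y = 0.0575. First find Macaulay duration:
  t   CF        PV=CF/(1+0.0575)^t    t·PV
  1         7.75         7.3286         7.3286
  2         7.75         6.9301        13.8602
  3         7.75         6.5533        19.6599
  4         7.75         6.1970        24.7879
  5         7.75         5.8600        29.3001
  6       107.75        77.0433       462.2600
  Σ                    109.9124       557.1968
P = 109.9124; Macaulay duration = 557.1968 / 109.9124 = 5.06946 years.
Modified duration = D_Mac / (1 + y) = 5.06946 / 1.0575 = 4.79382 years.

4.7938 years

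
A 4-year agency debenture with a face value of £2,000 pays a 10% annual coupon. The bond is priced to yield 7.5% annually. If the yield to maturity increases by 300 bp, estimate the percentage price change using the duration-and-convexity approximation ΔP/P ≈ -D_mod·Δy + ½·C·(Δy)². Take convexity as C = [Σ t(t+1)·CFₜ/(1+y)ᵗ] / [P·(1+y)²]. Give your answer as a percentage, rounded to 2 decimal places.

-9.14%

With y = 0.075:
  t   CF        PV=CF/(1+0.075)^t    t·PV        t(t+1)·PV
  1       200.00       186.0465       186.0465         372.0930
  2       200.00       173.0665       346.1330       1,038.3991
  3       200.00       160.9921       482.9763       1,931.9054
  4     2,200.00     1,647.3612     6,589.4447      32,947.2233
  Σ                  2,167.4663     7,604.6006      36,289.6208
P = 2,167.4663; D_Mac = 3.50852 yrs; D_mod = 3.26374 yrs; C = 14.48816.
Duration effect: -3.26374 × (+0.03) = -0.097912
Convexity effect: 0.5 × 14.48816 × (0.03)² = +0.0065197
ΔP/P ≈ -0.097912 + 0.0065197 = -0.091393 = -9.1393%.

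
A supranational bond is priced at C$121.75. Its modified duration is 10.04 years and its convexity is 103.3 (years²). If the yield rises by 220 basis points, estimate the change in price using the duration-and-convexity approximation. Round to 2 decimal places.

Duration effect: -D_mod·Δy = -10.04 × (+0.022) = -0.220880
Convexity effect: ½·C·(Δy)² = 0.5 × 103.3 × (0.022)² = +0.0249986
ΔP/P ≈ -0.220880 + 0.0249986 = -0.1958814
ΔP ≈ 121.75 × (-0.1958814) = -23.84856045.

-C$23.85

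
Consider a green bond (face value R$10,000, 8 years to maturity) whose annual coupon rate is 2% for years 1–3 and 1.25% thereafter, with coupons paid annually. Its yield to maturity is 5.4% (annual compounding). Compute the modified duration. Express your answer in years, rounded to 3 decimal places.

Periodic yield y = 0.054. First find Macaulay duration:
  t   CF        PV=CF/(1+0.054)^t    t·PV
  1       200.00       189.7533       189.7533
  2       200.00       180.0316       360.0632
  3       200.00       170.8080       512.4239
  4       125.00       101.2856       405.1423
  5       125.00        96.0964       480.4818
  6       125.00        91.1730       547.0381
  7       125.00        86.5019       605.5134
  8    10,125.00     6,647.6806    53,181.4448
  Σ                  7,563.3304    56,281.8610
P = 7,563.3304; Macaulay duration = 56,281.8610 / 7,563.3304 = 7.44141 years.
Modified duration = D_Mac / (1 + y) = 7.44141 / 1.054 = 7.06016 years.

7.060 years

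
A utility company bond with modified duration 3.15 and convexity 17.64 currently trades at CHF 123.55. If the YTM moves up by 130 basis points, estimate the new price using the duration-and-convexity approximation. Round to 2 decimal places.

CHF 118.67

Duration effect: -D_mod·Δy = -3.15 × (+0.013) = -0.040950
Convexity effect: ½·C·(Δy)² = 0.5 × 17.64 × (0.013)² = +0.00149058
ΔP/P ≈ -0.040950 + 0.00149058 = -0.03945942
New price ≈ 123.55 × (1 - 0.03945942) = 118.674788659.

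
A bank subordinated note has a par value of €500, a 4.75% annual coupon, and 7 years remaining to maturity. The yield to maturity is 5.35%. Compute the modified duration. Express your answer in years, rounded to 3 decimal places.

Periodic yield y = 0.0535. First find Macaulay duration:
  t   CF        PV=CF/(1+0.0535)^t    t·PV
  1        23.75        22.5439        22.5439
  2        23.75        21.3991        42.7981
  3        23.75        20.3123        60.9370
  4        23.75        19.2808        77.1233
  5        23.75        18.3017        91.5084
  6        23.75        17.3723       104.2336
  7       523.75       363.6489     2,545.5422
  Σ                    482.8589     2,944.6864
P = 482.8589; Macaulay duration = 2,944.6864 / 482.8589 = 6.09844 years.
Modified duration = D_Mac / (1 + y) = 6.09844 / 1.0535 = 5.78874 years.

5.789 years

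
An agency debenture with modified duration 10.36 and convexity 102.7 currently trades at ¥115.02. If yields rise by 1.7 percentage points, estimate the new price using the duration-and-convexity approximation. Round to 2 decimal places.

Duration effect: -D_mod·Δy = -10.36 × (+0.017) = -0.176120
Convexity effect: ½·C·(Δy)² = 0.5 × 102.7 × (0.017)² = +0.01484015
ΔP/P ≈ -0.176120 + 0.01484015 = -0.16127985
New price ≈ 115.02 × (1 - 0.16127985) = 96.469591653.

¥96.47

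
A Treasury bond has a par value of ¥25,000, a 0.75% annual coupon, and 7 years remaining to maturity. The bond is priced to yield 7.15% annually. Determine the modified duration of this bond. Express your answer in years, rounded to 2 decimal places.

6.35 years

Periodic yield y = 0.0715. First find Macaulay duration:
  t   CF        PV=CF/(1+0.0715)^t    t·PV
  1       187.50       174.9883       174.9883
  2       187.50       163.3116       326.6231
  3       187.50       152.4140       457.2419
  4       187.50       142.2435       568.9742
  5       187.50       132.7518       663.7590
  6       187.50       123.8934       743.3605
  7    25,187.50    15,532.4454   108,727.1178
  Σ                 16,422.0480   111,662.0648
P = 16,422.0480; Macaulay duration = 111,662.0648 / 16,422.0480 = 6.79952 years.
Modified duration = D_Mac / (1 + y) = 6.79952 / 1.0715 = 6.34580 years.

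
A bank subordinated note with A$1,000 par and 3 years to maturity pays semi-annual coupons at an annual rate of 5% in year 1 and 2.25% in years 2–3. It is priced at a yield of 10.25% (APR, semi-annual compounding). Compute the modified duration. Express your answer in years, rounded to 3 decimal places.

2.700 years

Periodic yield y = 0.05125. First find Macaulay duration:
  t   CF        PV=CF/(1+0.05125)^t    t·PV
  1        25.00        23.7812        23.7812
  2        25.00        22.6218        45.2437
  3        11.25         9.6835        29.0506
  4        11.25         9.2115        36.8458
  5        11.25         8.7624        43.8119
  6     1,011.25       749.2426     4,495.4558
  Σ                    823.3031     4,674.1891
P = 823.3031; Macaulay duration = 4,674.1891 / 823.3031 = 5.67736 half-year periods = 2.83868 years.
Modified duration = D_Mac / (1 + y) = 2.83868 / 1.05125 = 2.70029 years.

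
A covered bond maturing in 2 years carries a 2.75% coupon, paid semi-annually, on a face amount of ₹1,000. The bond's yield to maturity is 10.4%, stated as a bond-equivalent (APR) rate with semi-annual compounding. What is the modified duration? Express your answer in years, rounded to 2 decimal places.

Periodic yield y = 0.052. First find Macaulay duration:
  t   CF        PV=CF/(1+0.052)^t    t·PV
  1        13.75        13.0703        13.0703
  2        13.75        12.4243        24.8486
  3        13.75        11.8102        35.4305
  4     1,013.75       827.6904     3,310.7615
  Σ                    864.9952     3,384.1109
P = 864.9952; Macaulay duration = 3,384.1109 / 864.9952 = 3.91229 half-year periods = 1.95614 years.
Modified duration = D_Mac / (1 + y) = 1.95614 / 1.052 = 1.85945 years.

1.86 years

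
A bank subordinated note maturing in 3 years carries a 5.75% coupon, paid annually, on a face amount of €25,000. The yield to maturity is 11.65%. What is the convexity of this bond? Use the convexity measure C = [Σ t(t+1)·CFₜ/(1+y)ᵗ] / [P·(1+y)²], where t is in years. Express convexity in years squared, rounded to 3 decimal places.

With y = 0.1165:
  t   CF        PV=CF/(1+0.1165)^t    t·PV        t(t+1)·PV
  1     1,437.50     1,287.5056     1,287.5056       2,575.0112
  2     1,437.50     1,153.1622     2,306.3244       6,918.9732
  3    26,437.50    18,995.2145    56,985.6436     227,942.5742
  Σ                 21,435.8823    60,579.4736     237,436.5586
P = 21,435.8823.
Convexity = Σ t(t+1)·PV / [P·(1+y)²] = 237,436.5586 / (21,435.8823 × 1.246572) = 8.88564.

8.886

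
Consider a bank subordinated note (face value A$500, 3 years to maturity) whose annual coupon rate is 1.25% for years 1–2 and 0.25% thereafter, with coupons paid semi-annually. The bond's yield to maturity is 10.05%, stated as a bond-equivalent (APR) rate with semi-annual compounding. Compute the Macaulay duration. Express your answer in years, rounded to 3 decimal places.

Periodic yield y = 0.05025. Discount each cash flow and weight by its period:
  t   CF        PV=CF/(1+0.05025)^t    t·PV
  1        3.125         2.9755         2.9755
  2        3.125         2.8331         5.6662
  3        3.125         2.6976         8.0927
  4        3.125         2.5685        10.2740
  5        0.625         0.4891         2.4456
  6      500.625       373.0409     2,238.2451
  Σ                    384.6046     2,267.6991
Price P = Σ PV = 384.6046.
Macaulay duration = Σ(t·PV) / P = 2,267.6991 / 384.6046 = 5.89618 half-year periods.
In years: 5.89618 / 2 = 2.94809 years.

2.948 years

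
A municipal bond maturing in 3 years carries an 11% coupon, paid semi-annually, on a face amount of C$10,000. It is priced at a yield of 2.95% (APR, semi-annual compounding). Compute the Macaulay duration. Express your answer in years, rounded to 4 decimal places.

2.6757 years

Periodic yield y = 0.01475. Discount each cash flow and weight by its period:
  t   CF        PV=CF/(1+0.01475)^t    t·PV
  1       550.00       542.0054       542.0054
  2       550.00       534.1270     1,068.2541
  3       550.00       526.3632     1,579.0896
  4       550.00       518.7122     2,074.8487
  5       550.00       511.1724     2,555.8620
  6    10,550.00     9,662.6912    57,976.1471
  Σ                 12,295.0714    65,796.2069
Price P = Σ PV = 12,295.0714.
Macaulay duration = Σ(t·PV) / P = 65,796.2069 / 12,295.0714 = 5.35143 half-year periods.
In years: 5.35143 / 2 = 2.67571 years.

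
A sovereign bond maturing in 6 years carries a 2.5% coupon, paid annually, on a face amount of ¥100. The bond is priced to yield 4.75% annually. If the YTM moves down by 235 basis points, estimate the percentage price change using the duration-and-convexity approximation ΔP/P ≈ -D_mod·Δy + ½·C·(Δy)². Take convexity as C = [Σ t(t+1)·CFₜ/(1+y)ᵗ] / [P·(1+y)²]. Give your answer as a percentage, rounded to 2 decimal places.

With y = 0.0475:
  t   CF        PV=CF/(1+0.0475)^t    t·PV        t(t+1)·PV
  1         2.50         2.3866         2.3866           4.7733
  2         2.50         2.2784         4.5568          13.6705
  3         2.50         2.1751         6.5253          26.1011
  4         2.50         2.0765         8.3058          41.5292
  5         2.50         1.9823         9.9115          59.4691
  6       102.50        77.5889       465.5335       3,258.7344
  Σ                     88.4878       497.2196       3,404.2776
P = 88.4878; D_Mac = 5.61907 yrs; D_mod = 5.36427 yrs; C = 35.06174.
Duration effect: -5.36427 × (-0.0235) = +0.126060
Convexity effect: 0.5 × 35.06174 × (-0.0235)² = +0.0096814
ΔP/P ≈ +0.126060 + 0.0096814 = +0.135742 = +13.5742%.

+13.57%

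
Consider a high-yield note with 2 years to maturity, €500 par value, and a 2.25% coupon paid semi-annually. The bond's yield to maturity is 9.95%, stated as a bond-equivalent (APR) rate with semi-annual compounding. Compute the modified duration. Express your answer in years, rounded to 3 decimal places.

Periodic yield y = 0.04975. First find Macaulay duration:
  t   CF        PV=CF/(1+0.04975)^t    t·PV
  1        5.625         5.3584         5.3584
  2        5.625         5.1045        10.2089
  3        5.625         4.8626        14.5877
  4      505.625       416.3753     1,665.5014
  Σ                    431.7008     1,695.6564
P = 431.7008; Macaulay duration = 1,695.6564 / 431.7008 = 3.92785 half-year periods = 1.96393 years.
Modified duration = D_Mac / (1 + y) = 1.96393 / 1.04975 = 1.87085 years.

1.871 years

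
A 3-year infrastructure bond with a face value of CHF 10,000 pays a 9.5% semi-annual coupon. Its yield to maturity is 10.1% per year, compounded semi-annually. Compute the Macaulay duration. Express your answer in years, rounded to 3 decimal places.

2.677 years

Periodic yield y = 0.0505. Discount each cash flow and weight by its period:
  t   CF        PV=CF/(1+0.0505)^t    t·PV
  1       475.00       452.1656       452.1656
  2       475.00       430.4290       860.8579
  3       475.00       409.7372     1,229.2117
  4       475.00       390.0402     1,560.1608
  5       475.00       371.2901     1,856.4503
  6    10,475.00     7,794.3103    46,765.8618
  Σ                  9,847.9724    52,724.7082
Price P = Σ PV = 9,847.9724.
Macaulay duration = Σ(t·PV) / P = 52,724.7082 / 9,847.9724 = 5.35386 half-year periods.
In years: 5.35386 / 2 = 2.67693 years.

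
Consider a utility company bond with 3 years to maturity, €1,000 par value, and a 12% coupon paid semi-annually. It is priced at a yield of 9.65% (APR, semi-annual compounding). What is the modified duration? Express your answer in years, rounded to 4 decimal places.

2.4985 years

Periodic yield y = 0.04825. First find Macaulay duration:
  t   CF        PV=CF/(1+0.04825)^t    t·PV
  1        60.00        57.2383        57.2383
  2        60.00        54.6036       109.2073
  3        60.00        52.0903       156.2708
  4        60.00        49.6926       198.7704
  5        60.00        47.4053       237.0265
  6     1,060.00       798.9446     4,793.6673
  Σ                  1,059.9746     5,552.1806
P = 1,059.9746; Macaulay duration = 5,552.1806 / 1,059.9746 = 5.23803 half-year periods = 2.61902 years.
Modified duration = D_Mac / (1 + y) = 2.61902 / 1.04825 = 2.49846 years.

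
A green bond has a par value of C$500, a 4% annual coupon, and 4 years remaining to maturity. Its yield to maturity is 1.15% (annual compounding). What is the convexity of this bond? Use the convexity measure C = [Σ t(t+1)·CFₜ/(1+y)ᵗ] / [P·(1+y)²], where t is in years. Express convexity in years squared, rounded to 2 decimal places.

With y = 0.0115:
  t   CF        PV=CF/(1+0.0115)^t    t·PV        t(t+1)·PV
  1        20.00        19.7726        19.7726          39.5452
  2        20.00        19.5478        39.0956         117.2869
  3        20.00        19.3256        57.9767         231.9069
  4       520.00       496.7522     1,987.0088       9,935.0439
  Σ                    555.3982     2,103.8537      10,323.7829
P = 555.3982.
Convexity = Σ t(t+1)·PV / [P·(1+y)²] = 10,323.7829 / (555.3982 × 1.023132) = 18.16781.

18.17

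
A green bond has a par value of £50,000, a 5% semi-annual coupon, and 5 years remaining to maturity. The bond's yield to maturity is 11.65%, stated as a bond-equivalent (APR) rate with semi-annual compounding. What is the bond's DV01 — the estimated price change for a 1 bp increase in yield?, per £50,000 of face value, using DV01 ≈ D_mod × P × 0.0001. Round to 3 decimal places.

Periodic yield y = 0.05825.
  t   CF        PV=CF/(1+0.05825)^t    t·PV
  1     1,250.00     1,181.1954     1,181.1954
  2     1,250.00     1,116.1780     2,232.3560
  3     1,250.00     1,054.7394     3,164.2183
  4     1,250.00       996.6827     3,986.7307
  5     1,250.00       941.8216     4,709.1078
  6     1,250.00       889.9802     5,339.8813
  7     1,250.00       840.9924     5,886.9468
  8     1,250.00       794.7011     6,357.6085
  9     1,250.00       750.9578     6,758.6200
  10   51,250.00    29,094.5134   290,945.1341
  Σ                 37,661.7619   330,561.7988
P = 37,661.7619; D_Mac = 8.77712 half-year periods = 4.38856 yrs; D_mod = 4.14700 yrs.
DV01 ≈ 4.14700 × 37,661.7619 × 0.0001 = 15.618323.

£15.618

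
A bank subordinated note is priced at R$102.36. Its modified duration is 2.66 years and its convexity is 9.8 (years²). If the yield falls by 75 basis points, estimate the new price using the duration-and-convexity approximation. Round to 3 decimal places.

Duration effect: -D_mod·Δy = -2.66 × (-0.0075) = +0.019950
Convexity effect: ½·C·(Δy)² = 0.5 × 9.8 × (-0.0075)² = +0.000275625
ΔP/P ≈ +0.019950 + 0.000275625 = +0.020225625
New price ≈ 102.36 × (1 + 0.020225625) = 104.430294975.

R$104.430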